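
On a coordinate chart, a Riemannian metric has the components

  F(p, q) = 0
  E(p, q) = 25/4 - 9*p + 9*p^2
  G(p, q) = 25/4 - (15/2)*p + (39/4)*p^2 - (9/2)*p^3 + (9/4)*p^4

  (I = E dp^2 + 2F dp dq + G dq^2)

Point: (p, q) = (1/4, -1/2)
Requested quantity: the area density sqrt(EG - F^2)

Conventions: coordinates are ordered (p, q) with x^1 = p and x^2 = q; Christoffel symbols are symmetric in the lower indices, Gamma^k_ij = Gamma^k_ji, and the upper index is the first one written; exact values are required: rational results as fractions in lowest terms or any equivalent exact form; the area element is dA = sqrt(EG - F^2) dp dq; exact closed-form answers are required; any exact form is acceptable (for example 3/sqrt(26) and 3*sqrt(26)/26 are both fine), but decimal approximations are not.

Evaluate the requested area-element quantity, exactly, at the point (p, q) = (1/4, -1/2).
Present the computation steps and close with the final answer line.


E = 73/16, F = 0, G = 5041/1024; EG - F^2 = 367993/16384

Answer: sqrt(EG - F^2) = 71*sqrt(73)/128


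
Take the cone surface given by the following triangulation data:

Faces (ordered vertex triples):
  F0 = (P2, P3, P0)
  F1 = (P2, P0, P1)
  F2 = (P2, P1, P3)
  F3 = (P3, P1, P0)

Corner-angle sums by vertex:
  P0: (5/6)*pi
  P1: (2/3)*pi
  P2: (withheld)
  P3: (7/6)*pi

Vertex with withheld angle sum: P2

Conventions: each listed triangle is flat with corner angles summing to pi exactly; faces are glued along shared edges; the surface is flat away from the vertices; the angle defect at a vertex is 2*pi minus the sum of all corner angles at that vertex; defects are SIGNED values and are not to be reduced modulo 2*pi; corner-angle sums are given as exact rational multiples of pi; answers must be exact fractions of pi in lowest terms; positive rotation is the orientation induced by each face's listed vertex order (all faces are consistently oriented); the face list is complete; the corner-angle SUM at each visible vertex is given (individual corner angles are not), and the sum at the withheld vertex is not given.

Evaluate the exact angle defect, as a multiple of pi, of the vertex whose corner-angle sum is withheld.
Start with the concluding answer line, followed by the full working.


Answer: defect(P2) = (2/3)*pi

V = 4, E = 6, F = 4; chi = V - E + F = 2
Gauss-Bonnet: total defect = 2*pi*chi = 4*pi; visible defects sum to (10/3)*pi


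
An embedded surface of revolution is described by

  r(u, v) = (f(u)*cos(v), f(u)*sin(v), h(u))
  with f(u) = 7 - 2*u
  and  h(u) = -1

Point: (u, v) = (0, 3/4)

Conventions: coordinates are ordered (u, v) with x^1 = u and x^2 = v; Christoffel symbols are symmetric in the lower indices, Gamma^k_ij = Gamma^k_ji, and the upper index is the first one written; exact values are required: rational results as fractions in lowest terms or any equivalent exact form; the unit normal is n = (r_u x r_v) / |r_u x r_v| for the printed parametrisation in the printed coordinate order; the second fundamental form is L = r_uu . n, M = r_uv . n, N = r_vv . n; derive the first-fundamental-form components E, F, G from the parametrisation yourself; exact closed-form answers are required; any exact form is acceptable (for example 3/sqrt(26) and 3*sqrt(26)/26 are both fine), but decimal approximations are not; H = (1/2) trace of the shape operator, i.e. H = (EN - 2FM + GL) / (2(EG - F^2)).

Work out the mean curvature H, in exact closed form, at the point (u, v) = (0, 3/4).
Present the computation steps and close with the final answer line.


f = 7, f' = -2, f'' = 0, h' = 0, h'' = 0
E = 4, F = 0, G = 49; answer radicand W^2 = 4
unnormalised second-form numerators: l = 0, m = 0, n = 0; L = l/sqrt(4), and similarly M = m/sqrt(W^2), N = n/sqrt(W^2)
H = (E*n - 2*F*m + G*l) / (2*(EG - F^2)*sqrt(W^2)); E*n - 2*F*m + G*l = 0, EG - F^2 = 196, so H = (0)/sqrt(4)

Answer: H = 0


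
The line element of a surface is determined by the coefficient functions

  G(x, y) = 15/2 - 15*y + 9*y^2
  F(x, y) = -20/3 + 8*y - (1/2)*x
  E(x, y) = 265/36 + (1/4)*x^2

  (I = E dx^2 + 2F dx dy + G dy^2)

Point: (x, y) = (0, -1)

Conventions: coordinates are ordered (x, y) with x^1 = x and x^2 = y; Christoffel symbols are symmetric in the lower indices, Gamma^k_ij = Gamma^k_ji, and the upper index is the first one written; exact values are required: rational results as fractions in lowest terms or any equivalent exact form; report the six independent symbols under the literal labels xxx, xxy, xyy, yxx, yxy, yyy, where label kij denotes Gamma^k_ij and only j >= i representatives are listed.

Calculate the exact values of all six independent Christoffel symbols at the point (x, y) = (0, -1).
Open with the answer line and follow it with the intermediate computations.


Answer: Gamma_xxx = -528/1207, Gamma_xxy = 0, Gamma_xyy = 720/1207, Gamma_yxx = -265/1207, Gamma_yxy = 0, Gamma_yyy = -297/1207

E = 265/36, F = -44/3, G = 63/2 at the point
E_x = 0, E_y = 0, F_x = -1/2, F_y = 8, G_x = 0, G_y = -33
EG - F^2 = 1207/72;  g^inv = (72/1207) * [[63/2, 44/3], [44/3, 265/36]]
first-kind symbols [ij,l] = (1/2)(d_i g_jl + d_j g_il - d_l g_ij): [xx,x] = E_x/2 = 0, [xx,y] = F_x - E_y/2 = -1/2, [xy,x] = E_y/2 = 0, [xy,y] = G_x/2 = 0, [yy,x] = F_y - G_x/2 = 8, [yy,y] = G_y/2 = -33/2
Gamma^x_ij = (G*[ij,x] - F*[ij,y])/(EG - F^2), Gamma^y_ij = (E*[ij,y] - F*[ij,x])/(EG - F^2)


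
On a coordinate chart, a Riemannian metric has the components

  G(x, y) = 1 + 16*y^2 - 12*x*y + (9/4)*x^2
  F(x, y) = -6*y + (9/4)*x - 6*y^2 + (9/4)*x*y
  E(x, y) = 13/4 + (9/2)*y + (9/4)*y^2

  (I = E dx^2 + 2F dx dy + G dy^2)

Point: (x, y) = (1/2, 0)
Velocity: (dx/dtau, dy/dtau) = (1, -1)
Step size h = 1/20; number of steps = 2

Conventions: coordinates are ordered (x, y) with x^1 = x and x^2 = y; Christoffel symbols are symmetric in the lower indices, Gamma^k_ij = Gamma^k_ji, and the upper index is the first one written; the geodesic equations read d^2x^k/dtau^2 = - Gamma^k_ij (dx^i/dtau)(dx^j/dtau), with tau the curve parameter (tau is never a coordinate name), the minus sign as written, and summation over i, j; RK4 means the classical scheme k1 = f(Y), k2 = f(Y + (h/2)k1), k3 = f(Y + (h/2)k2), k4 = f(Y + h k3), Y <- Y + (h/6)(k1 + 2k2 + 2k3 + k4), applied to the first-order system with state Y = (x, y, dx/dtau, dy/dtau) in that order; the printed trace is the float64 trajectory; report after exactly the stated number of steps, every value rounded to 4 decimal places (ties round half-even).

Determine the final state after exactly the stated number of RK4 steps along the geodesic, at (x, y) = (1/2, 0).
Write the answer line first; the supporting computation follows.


Answer: x = 0.6122, y = -0.0922, dx/dtau = 1.2280, dy/dtau = -0.8399

f(Y) = (dx/dtau, dy/dtau, -Gamma^x_ij Y'^i Y'^j, -Gamma^y_ij Y'^i Y'^j) with the Gammas evaluated at the stage position; h = 0.050000; intermediate values shown to 6 dp
step 0: x = 0.5000, y = 0.0000, dx/dtau = 1.0000, dy/dtau = -1.0000
step 1:
  k1: at (x, y) = (0.500000, 0.000000), (dx/dtau, dy/dtau) = (1.000000, -1.000000); Gamma_xxx = 0.000000, Gamma_xxy = 0.590164, Gamma_xyy = -1.573770, Gamma_yxx = 0.000000, Gamma_yxy = 0.295082, Gamma_yyy = -0.786885; k1 = (1.000000, -1.000000, 2.754098, 1.377049)
  k2: at (x, y) = (0.525000, -0.025000), (dx/dtau, dy/dtau) = (1.068852, -0.965574); Gamma_xxx = 0.000000, Gamma_xxy = 0.558695, Gamma_xyy = -1.489853, Gamma_yxx = 0.000000, Gamma_yxy = 0.339037, Gamma_yyy = -0.904099; k2 = (1.068852, -0.965574, 2.542247, 1.542731)
  k3: at (x, y) = (0.526721, -0.024139), (dx/dtau, dy/dtau) = (1.063556, -0.961432); Gamma_xxx = 0.000000, Gamma_xxy = 0.558868, Gamma_xyy = -1.490314, Gamma_yxx = 0.000000, Gamma_yxy = 0.338514, Gamma_yyy = -0.902704; k3 = (1.063556, -0.961432, 2.520498, 1.526702)
  k4: at (x, y) = (0.553178, -0.048072), (dx/dtau, dy/dtau) = (1.126025, -0.923665); Gamma_xxx = 0.000000, Gamma_xxy = 0.524514, Gamma_xyy = -1.398705, Gamma_yxx = 0.000000, Gamma_yxy = 0.375436, Gamma_yyy = -1.001161; k4 = (1.126025, -0.923665, 2.284378, 1.635106)
  Y <- Y + (h/6)(k1 + 2k2 + 2k3 + k4): x = 0.5533, y = -0.0481, dx/dtau = 1.1264, dy/dtau = -0.9237
step 2:
  k1: at (x, y) = (0.553257, -0.048147), (dx/dtau, dy/dtau) = (1.126366, -0.923741); Gamma_xxx = 0.000000, Gamma_xxy = 0.524404, Gamma_xyy = -1.398410, Gamma_yxx = 0.000000, Gamma_yxy = 0.375541, Gamma_yyy = -1.001443; k1 = (1.126366, -0.923741, 2.284515, 1.636008)
  k2: at (x, y) = (0.581416, -0.071241), (dx/dtau, dy/dtau) = (1.183479, -0.882841); Gamma_xxx = 0.000000, Gamma_xxy = 0.488285, Gamma_xyy = -1.302094, Gamma_yxx = 0.000000, Gamma_yxy = 0.405551, Gamma_yyy = -1.081469; k2 = (1.183479, -0.882841, 2.035208, 1.690366)
  k3: at (x, y) = (0.582844, -0.070218), (dx/dtau, dy/dtau) = (1.177247, -0.881482); Gamma_xxx = 0.000000, Gamma_xxy = 0.488849, Gamma_xyy = -1.303597, Gamma_yxx = 0.000000, Gamma_yxy = 0.404890, Gamma_yyy = -1.079706; k3 = (1.177247, -0.881482, 2.027488, 1.679270)
  k4: at (x, y) = (0.612119, -0.092221), (dx/dtau, dy/dtau) = (1.227741, -0.839778); Gamma_xxx = 0.000000, Gamma_xxy = 0.452815, Gamma_xyy = -1.207507, Gamma_yxx = 0.000000, Gamma_yxy = 0.428006, Gamma_yyy = -1.141350; k4 = (1.227741, -0.839778, 1.785298, 1.687485)
  Y <- Y + (h/6)(k1 + 2k2 + 2k3 + k4): x = 0.6122, y = -0.0922, dx/dtau = 1.2280, dy/dtau = -0.8399


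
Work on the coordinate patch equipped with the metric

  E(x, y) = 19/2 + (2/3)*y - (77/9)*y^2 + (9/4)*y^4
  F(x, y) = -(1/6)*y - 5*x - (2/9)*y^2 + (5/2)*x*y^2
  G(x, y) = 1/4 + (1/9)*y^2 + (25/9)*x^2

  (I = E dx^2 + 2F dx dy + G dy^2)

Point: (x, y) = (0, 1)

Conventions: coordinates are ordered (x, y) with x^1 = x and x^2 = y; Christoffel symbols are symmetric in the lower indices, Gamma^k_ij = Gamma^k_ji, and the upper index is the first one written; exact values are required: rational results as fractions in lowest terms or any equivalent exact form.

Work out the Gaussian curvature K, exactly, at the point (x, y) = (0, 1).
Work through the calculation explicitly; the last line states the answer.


E = 139/36, F = -7/18, G = 13/36, EG - F^2 = 179/144 at the point
E_x = 0, E_y = -67/9, F_x = -5/2, F_y = -11/18, G_x = 0, G_y = 2/9
E_yy = 89/9, F_xy = 5, G_xx = 50/9
Evaluate Brioschi's two determinant matrices M1, M2 and divide by (EG - F^2)^2.
M1 = [[-E_yy/2 + F_xy - G_xx/2, E_x/2, F_x - E_y/2], [F_y - G_x/2, E, F], [G_y/2, F, G]] = [[-49/18, 0, 11/9], [-11/18, 139/36, -7/18], [1/9, -7/18, 13/36]]; det M1 = -84395/23328
M2 = [[0, E_y/2, G_x/2], [E_y/2, E, F], [G_x/2, F, G]] = [[0, -67/18, 0], [-67/18, 139/36, -7/18], [0, -7/18, 13/36]]; det M2 = -58357/11664
det M1 - det M2 = 133/96; K = 133/96 / (179/144)^2 = 28728/32041

Answer: K = 28728/32041


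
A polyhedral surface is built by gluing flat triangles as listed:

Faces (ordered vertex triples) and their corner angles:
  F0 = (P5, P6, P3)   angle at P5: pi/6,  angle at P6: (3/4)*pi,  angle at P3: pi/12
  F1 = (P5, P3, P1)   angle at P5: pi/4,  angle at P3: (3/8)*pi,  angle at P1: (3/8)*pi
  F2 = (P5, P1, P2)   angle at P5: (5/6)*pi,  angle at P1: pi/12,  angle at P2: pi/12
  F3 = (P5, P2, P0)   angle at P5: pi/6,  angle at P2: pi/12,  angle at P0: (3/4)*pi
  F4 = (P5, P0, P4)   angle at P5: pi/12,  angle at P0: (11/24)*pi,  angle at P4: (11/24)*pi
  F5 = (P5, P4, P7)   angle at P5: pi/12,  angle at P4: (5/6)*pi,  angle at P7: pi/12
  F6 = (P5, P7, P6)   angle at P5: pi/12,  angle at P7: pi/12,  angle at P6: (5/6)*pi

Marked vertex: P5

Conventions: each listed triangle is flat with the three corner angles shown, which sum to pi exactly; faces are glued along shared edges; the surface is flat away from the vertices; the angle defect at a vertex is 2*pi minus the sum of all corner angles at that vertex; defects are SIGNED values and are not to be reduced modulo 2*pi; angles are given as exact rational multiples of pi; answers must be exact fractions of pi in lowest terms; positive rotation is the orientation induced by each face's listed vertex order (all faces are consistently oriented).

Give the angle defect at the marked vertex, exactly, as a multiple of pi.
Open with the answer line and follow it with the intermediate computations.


Answer: defect(P5) = pi/3

Sum of corner angles at P5: (5/3)*pi
defect = 2*pi - (5/3)*pi


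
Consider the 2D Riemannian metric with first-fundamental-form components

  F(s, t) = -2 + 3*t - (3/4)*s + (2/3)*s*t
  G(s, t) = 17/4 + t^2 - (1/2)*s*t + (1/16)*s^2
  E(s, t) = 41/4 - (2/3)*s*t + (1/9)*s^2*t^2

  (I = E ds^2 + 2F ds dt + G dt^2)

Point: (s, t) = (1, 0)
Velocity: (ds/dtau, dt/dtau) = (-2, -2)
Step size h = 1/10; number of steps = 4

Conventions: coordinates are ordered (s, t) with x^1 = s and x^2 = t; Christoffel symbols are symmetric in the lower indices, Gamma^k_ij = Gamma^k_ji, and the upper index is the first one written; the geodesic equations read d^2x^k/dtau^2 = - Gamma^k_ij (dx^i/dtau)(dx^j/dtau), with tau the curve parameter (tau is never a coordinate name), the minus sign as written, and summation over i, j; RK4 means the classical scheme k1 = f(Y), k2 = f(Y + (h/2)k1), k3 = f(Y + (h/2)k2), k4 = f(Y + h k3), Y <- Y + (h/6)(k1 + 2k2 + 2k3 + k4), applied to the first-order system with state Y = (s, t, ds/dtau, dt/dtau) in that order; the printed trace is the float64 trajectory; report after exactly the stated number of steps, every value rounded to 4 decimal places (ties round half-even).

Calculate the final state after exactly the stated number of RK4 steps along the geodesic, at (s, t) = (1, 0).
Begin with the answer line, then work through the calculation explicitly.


Answer: s = 0.1102, t = -0.7964, ds/dtau = -2.4110, dt/dtau = -1.8887

f(Y) = (ds/dtau, dt/dtau, -Gamma^s_ij Y'^i Y'^j, -Gamma^t_ij Y'^i Y'^j) with the Gammas evaluated at the stage position; h = 0.100000; intermediate values shown to 6 dp
step 0: s = 1.0000, t = 0.0000, ds/dtau = -2.0000, dt/dtau = -2.0000
step 1:
  k1: at (s, t) = (1.000000, 0.000000), (ds/dtau, dt/dtau) = (-2.000000, -2.000000); Gamma_sss = -0.031272, Gamma_sst = -0.034542, Gamma_stt = 0.405437, Gamma_tss = -0.116560, Gamma_tst = -0.007534, Gamma_ttt = 0.200569; k1 = (-2.000000, -2.000000, -1.220327, -0.275764)
  k2: at (s, t) = (0.900000, -0.100000), (ds/dtau, dt/dtau) = (-2.061016, -2.013788); Gamma_sss = -0.038971, Gamma_sst = -0.030793, Gamma_stt = 0.401689, Gamma_tss = -0.143709, Gamma_tst = -0.002803, Gamma_ttt = 0.205281; k2 = (-2.061016, -2.013788, -1.207836, -0.198774)
  k3: at (s, t) = (0.896949, -0.100689), (ds/dtau, dt/dtau) = (-2.060392, -2.009939); Gamma_sss = -0.039066, Gamma_sst = -0.030670, Gamma_stt = 0.401439, Gamma_tss = -0.144116, Gamma_tst = -0.002721, Gamma_ttt = 0.205125; k3 = (-2.060392, -2.009939, -1.201886, -0.194334)
  k4: at (s, t) = (0.793961, -0.200994), (ds/dtau, dt/dtau) = (-2.120189, -2.019433); Gamma_sss = -0.048598, Gamma_sst = -0.025866, Gamma_stt = 0.397094, Gamma_tss = -0.173683, Gamma_tst = 0.003263, Gamma_ttt = 0.207015; k4 = (-2.120189, -2.019433, -1.179448, -0.091431)
  Y <- Y + (h/6)(k1 + 2k2 + 2k3 + k4): s = 0.7939, t = -0.2011, ds/dtau = -2.1203, dt/dtau = -2.0192
step 2:
  k1: at (s, t) = (0.793950, -0.201115), (ds/dtau, dt/dtau) = (-2.120320, -2.019224); Gamma_sss = -0.048608, Gamma_sst = -0.025864, Gamma_stt = 0.397100, Gamma_tss = -0.173710, Gamma_tst = 0.003269, Gamma_ttt = 0.207025; k1 = (-2.120320, -2.019224, -1.179081, -0.091128)
  k2: at (s, t) = (0.687934, -0.302076), (ds/dtau, dt/dtau) = (-2.179274, -2.023780); Gamma_sss = -0.060090, Gamma_sst = -0.019959, Gamma_stt = 0.391919, Gamma_tss = -0.205633, Gamma_tst = 0.010603, Gamma_ttt = 0.205923; k2 = (-2.179274, -2.023780, -1.143742, 0.039672)
  k3: at (s, t) = (0.684986, -0.302304), (ds/dtau, dt/dtau) = (-2.177507, -2.017240); Gamma_sss = -0.060162, Gamma_sst = -0.019825, Gamma_stt = 0.391629, Gamma_tss = -0.205966, Gamma_tst = 0.010691, Gamma_ttt = 0.205652; k3 = (-2.177507, -2.017240, -1.134210, 0.045823)
  k4: at (s, t) = (0.576199, -0.402839), (ds/dtau, dt/dtau) = (-2.233741, -2.014641); Gamma_sss = -0.073507, Gamma_sst = -0.012818, Gamma_stt = 0.385295, Gamma_tss = -0.239745, Gamma_tst = 0.019360, Gamma_ttt = 0.201241; k4 = (-2.233741, -2.014641, -1.081689, 0.205188)
  Y <- Y + (h/6)(k1 + 2k2 + 2k3 + k4): s = 0.5762, t = -0.4030, ds/dtau = -2.2339, dt/dtau = -2.0145
step 3:
  k1: at (s, t) = (0.576156, -0.403047), (ds/dtau, dt/dtau) = (-2.233932, -2.014473); Gamma_sss = -0.073534, Gamma_sst = -0.012811, Gamma_stt = 0.385300, Gamma_tss = -0.239799, Gamma_tst = 0.019375, Gamma_ttt = 0.201249; k1 = (-2.233932, -2.014473, -1.081318, 0.205640)
  k2: at (s, t) = (0.464460, -0.503770), (ds/dtau, dt/dtau) = (-2.287997, -2.004191); Gamma_sss = -0.088751, Gamma_sst = -0.004704, Gamma_stt = 0.377576, Gamma_tss = -0.275199, Gamma_tst = 0.029364, Gamma_ttt = 0.193413; k2 = (-2.287997, -2.004191, -1.008892, 0.394449)
  k3: at (s, t) = (0.461756, -0.503256), (ds/dtau, dt/dtau) = (-2.284376, -1.994750); Gamma_sss = -0.088709, Gamma_sst = -0.004602, Gamma_stt = 0.377258, Gamma_tss = -0.275315, Gamma_tst = 0.029403, Gamma_ttt = 0.193078; k3 = (-2.284376, -1.994750, -0.996265, 0.400473)
  k4: at (s, t) = (0.347719, -0.602522), (ds/dtau, dt/dtau) = (-2.333558, -1.974425); Gamma_sss = -0.105353, Gamma_sst = 0.004437, Gamma_stt = 0.367896, Gamma_tss = -0.311302, Gamma_tst = 0.040427, Gamma_ttt = 0.181714; k4 = (-2.333558, -1.974425, -0.901371, 0.614275)
  Y <- Y + (h/6)(k1 + 2k2 + 2k3 + k4): s = 0.3476, t = -0.6028, ds/dtau = -2.3338, dt/dtau = -1.9743
step 4:
  k1: at (s, t) = (0.347619, -0.602826), (ds/dtau, dt/dtau) = (-2.333815, -1.974310); Gamma_sss = -0.105405, Gamma_sst = 0.004455, Gamma_stt = 0.367893, Gamma_tss = -0.311392, Gamma_tst = 0.040456, Gamma_ttt = 0.181706; k1 = (-2.333815, -1.974310, -0.900956, 0.614972)
  k2: at (s, t) = (0.230928, -0.701542), (ds/dtau, dt/dtau) = (-2.378863, -1.943561); Gamma_sss = -0.123333, Gamma_sst = 0.014329, Gamma_stt = 0.356705, Gamma_tss = -0.347556, Gamma_tst = 0.052349, Gamma_ttt = 0.166823; k2 = (-2.378863, -1.943561, -0.781986, 0.852586)
  k3: at (s, t) = (0.228676, -0.700004), (ds/dtau, dt/dtau) = (-2.372914, -1.931681); Gamma_sss = -0.123053, Gamma_sst = 0.014335, Gamma_stt = 0.356419, Gamma_tss = -0.347299, Gamma_tst = 0.052258, Gamma_ttt = 0.166548; k3 = (-2.372914, -1.931681, -0.768478, 0.855019)
  k4: at (s, t) = (0.110327, -0.795994), (ds/dtau, dt/dtau) = (-2.410663, -1.888808); Gamma_sss = -0.141389, Gamma_sst = 0.024626, Gamma_stt = 0.343390, Gamma_tss = -0.382121, Gamma_tst = 0.064410, Gamma_ttt = 0.148476; k4 = (-2.410663, -1.888808, -0.627685, 1.104358)
  Y <- Y + (h/6)(k1 + 2k2 + 2k3 + k4): s = 0.1102, t = -0.7964, ds/dtau = -2.4110, dt/dtau = -1.8887


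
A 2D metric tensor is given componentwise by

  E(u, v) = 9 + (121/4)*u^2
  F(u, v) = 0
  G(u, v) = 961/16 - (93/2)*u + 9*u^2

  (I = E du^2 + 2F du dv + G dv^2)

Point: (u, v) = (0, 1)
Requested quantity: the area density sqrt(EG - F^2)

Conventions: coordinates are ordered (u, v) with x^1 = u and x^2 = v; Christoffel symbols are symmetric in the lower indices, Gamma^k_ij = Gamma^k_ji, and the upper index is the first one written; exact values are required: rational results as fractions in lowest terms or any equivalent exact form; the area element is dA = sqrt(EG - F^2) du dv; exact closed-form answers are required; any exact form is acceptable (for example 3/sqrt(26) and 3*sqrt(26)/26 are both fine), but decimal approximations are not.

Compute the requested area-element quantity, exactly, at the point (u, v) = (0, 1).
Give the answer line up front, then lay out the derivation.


Answer: sqrt(EG - F^2) = 93/4

E = 9, F = 0, G = 961/16; EG - F^2 = 8649/16


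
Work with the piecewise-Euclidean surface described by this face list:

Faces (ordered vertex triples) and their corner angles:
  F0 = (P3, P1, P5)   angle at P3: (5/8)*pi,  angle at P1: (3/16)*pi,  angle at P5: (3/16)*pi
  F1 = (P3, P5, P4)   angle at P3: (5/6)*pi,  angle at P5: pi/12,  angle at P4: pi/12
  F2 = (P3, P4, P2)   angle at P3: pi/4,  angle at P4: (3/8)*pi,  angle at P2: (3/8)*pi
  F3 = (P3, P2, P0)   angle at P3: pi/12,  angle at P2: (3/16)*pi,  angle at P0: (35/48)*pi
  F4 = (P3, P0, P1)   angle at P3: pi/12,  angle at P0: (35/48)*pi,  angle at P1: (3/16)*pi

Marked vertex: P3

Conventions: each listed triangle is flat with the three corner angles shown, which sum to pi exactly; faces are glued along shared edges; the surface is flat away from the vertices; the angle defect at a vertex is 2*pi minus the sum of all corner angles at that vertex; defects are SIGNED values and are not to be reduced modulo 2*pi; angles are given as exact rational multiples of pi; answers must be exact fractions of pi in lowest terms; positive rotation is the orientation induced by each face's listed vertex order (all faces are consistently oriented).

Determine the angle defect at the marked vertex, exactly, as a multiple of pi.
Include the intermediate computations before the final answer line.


Sum of corner angles at P3: (15/8)*pi
defect = 2*pi - (15/8)*pi

Answer: defect(P3) = pi/8


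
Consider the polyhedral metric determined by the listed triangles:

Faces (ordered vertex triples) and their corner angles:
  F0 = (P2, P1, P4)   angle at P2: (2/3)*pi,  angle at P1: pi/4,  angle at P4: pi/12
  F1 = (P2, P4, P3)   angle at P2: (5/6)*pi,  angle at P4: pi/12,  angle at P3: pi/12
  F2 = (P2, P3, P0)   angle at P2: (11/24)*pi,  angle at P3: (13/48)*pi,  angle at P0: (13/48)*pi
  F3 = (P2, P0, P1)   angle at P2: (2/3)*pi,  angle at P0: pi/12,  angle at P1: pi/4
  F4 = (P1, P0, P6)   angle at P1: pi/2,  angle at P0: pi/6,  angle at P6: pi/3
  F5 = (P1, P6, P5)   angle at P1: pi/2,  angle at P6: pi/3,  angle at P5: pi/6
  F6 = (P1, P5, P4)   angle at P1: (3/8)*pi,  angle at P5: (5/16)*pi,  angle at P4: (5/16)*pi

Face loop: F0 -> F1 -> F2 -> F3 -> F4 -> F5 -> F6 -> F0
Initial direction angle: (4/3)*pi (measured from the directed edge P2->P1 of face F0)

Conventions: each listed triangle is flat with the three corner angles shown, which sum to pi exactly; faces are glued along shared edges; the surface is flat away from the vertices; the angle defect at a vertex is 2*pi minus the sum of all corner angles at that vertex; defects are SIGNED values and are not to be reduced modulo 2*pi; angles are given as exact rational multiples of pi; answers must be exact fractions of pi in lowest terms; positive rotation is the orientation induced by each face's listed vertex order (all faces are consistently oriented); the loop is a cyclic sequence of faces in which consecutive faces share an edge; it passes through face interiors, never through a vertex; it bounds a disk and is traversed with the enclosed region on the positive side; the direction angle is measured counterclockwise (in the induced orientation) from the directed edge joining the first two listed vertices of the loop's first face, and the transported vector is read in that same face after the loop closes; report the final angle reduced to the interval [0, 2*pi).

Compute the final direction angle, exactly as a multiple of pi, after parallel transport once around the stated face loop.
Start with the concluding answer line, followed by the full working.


Answer: final direction angle = (5/6)*pi

enclosed vertex P1: corner angles sum to (15/8)*pi, defect = 2*pi - (15/8)*pi = pi/8
enclosed vertex P2: corner angles sum to (21/8)*pi, defect = 2*pi - (21/8)*pi = (-5/8)*pi
transport around the loop rotates by the sum of enclosed defects; add to the initial angle mod 2*pi
final angle = (4/3)*pi - pi/2 = (5/6)*pi (mod 2*pi)


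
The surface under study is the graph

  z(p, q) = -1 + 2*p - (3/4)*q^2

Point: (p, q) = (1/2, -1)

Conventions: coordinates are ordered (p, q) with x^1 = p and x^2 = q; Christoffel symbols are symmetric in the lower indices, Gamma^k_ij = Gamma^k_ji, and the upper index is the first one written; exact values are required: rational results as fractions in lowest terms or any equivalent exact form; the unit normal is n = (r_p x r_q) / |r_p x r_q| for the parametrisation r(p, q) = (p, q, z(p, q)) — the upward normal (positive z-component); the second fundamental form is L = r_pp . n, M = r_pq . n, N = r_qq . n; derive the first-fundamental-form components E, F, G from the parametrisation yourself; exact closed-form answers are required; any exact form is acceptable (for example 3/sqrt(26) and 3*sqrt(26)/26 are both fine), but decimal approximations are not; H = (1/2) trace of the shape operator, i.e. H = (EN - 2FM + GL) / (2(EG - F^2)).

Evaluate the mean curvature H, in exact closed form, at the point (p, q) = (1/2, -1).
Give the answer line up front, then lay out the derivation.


Answer: H = -30*sqrt(29)/841

z_p = 2, z_q = 3/2, z_pp = 0, z_pq = 0, z_qq = -3/2
E = 5, F = 3, G = 13/4; answer radicand W^2 = 29/4
unnormalised second-form numerators: l = 0, m = 0, n = -3/2; L = l/sqrt(29/4), and similarly M = m/sqrt(W^2), N = n/sqrt(W^2)
H = (E*n - 2*F*m + G*l) / (2*(EG - F^2)*sqrt(W^2)); E*n - 2*F*m + G*l = -15/2, EG - F^2 = 29/4, so H = (-15/29)/sqrt(29/4)


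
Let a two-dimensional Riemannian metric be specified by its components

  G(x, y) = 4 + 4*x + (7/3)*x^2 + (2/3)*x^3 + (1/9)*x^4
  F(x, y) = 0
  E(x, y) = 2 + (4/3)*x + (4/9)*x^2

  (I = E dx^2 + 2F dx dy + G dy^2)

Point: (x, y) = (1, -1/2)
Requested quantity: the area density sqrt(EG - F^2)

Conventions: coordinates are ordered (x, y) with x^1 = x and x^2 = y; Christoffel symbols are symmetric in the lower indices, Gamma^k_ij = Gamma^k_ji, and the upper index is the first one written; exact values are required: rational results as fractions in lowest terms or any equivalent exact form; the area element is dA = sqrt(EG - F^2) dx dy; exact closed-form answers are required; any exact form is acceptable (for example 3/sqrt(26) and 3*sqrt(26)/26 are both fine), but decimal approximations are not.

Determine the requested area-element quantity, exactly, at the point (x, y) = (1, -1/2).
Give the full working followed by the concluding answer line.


E = 34/9, F = 0, G = 100/9; EG - F^2 = 3400/81

Answer: sqrt(EG - F^2) = 10*sqrt(34)/9


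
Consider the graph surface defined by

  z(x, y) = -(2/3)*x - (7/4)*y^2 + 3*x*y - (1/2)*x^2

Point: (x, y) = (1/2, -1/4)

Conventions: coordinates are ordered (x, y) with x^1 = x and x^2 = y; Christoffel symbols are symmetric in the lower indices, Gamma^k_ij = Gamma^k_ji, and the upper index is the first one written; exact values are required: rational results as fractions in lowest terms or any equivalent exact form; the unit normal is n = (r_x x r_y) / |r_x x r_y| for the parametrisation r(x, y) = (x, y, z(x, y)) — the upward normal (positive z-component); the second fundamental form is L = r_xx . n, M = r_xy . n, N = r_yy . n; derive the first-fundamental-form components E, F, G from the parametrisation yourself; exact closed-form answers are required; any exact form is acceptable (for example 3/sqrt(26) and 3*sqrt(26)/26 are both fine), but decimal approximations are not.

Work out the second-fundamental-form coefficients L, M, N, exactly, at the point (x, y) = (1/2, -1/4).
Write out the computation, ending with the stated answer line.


z_x = -23/12, z_y = 19/8, z_xx = -1, z_xy = 3, z_yy = -7/2
E = 673/144, F = -437/96, G = 425/64; answer radicand W^2 = 5941/576
unnormalised second-form numerators: l = -1, m = 3, n = -7/2; L = l/sqrt(5941/576), and similarly M = m/sqrt(W^2), N = n/sqrt(W^2)

Answer: L = -24*sqrt(5941)/5941, M = 72*sqrt(5941)/5941, N = -84*sqrt(5941)/5941


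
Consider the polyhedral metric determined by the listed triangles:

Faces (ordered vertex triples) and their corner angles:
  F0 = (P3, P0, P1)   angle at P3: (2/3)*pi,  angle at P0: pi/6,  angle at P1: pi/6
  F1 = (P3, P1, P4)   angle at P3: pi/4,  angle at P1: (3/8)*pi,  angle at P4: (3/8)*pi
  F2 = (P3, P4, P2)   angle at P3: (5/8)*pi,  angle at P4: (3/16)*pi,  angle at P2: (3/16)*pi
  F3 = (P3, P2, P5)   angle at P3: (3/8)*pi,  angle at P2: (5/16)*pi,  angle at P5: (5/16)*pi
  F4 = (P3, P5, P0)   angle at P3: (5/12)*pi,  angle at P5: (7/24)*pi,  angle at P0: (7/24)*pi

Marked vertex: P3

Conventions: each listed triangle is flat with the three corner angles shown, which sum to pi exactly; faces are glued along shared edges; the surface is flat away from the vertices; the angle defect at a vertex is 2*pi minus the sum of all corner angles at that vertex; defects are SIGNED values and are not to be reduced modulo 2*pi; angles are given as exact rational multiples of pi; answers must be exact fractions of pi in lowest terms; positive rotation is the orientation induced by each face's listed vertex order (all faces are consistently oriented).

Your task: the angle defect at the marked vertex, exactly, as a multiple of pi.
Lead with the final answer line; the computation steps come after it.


Answer: defect(P3) = -pi/3

Sum of corner angles at P3: (7/3)*pi
defect = 2*pi - (7/3)*pi


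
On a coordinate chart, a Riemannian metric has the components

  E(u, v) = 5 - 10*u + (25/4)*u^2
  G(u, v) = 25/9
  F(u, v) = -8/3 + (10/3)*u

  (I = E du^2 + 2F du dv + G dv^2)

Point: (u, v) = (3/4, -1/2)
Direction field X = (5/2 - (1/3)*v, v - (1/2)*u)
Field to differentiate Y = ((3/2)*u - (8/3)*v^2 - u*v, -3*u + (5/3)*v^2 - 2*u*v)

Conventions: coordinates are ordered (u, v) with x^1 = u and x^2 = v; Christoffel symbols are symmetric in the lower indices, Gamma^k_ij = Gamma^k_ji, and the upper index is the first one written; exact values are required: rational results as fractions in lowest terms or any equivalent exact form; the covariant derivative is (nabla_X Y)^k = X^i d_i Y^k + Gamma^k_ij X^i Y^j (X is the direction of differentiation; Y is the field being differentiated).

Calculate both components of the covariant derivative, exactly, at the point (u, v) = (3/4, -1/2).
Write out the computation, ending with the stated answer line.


E = 65/64, F = -1/6, G = 25/9 at the point
E_u = -5/8, E_v = 0, F_u = 10/3, F_v = 0, G_u = 0, G_v = 0
EG - F^2 = 1609/576;  g^inv = (576/1609) * [[25/9, 1/6], [1/6, 65/64]]
first-kind symbols [ij,l] = (1/2)(d_i g_jl + d_j g_il - d_l g_ij): [uu,u] = E_u/2 = -5/16, [uu,v] = F_u - E_v/2 = 10/3, [uv,u] = E_v/2 = 0, [uv,v] = G_u/2 = 0, [vv,u] = F_v - G_u/2 = 0, [vv,v] = G_v/2 = 0
Gamma^u_ij = (G*[ij,u] - F*[ij,v])/(EG - F^2), Gamma^v_ij = (E*[ij,v] - F*[ij,u])/(EG - F^2)
Gamma_uuu = -180/1609, Gamma_uuv = 0, Gamma_uvv = 0, Gamma_vuu = 1920/1609, Gamma_vuv = 0, Gamma_vvv = 0
X = (8/3, -7/8), Y = (5/6, -13/12) at the point

Answer: (nabla_X Y)^u = 175453/51488, (nabla_X Y)^v = 6893/77232


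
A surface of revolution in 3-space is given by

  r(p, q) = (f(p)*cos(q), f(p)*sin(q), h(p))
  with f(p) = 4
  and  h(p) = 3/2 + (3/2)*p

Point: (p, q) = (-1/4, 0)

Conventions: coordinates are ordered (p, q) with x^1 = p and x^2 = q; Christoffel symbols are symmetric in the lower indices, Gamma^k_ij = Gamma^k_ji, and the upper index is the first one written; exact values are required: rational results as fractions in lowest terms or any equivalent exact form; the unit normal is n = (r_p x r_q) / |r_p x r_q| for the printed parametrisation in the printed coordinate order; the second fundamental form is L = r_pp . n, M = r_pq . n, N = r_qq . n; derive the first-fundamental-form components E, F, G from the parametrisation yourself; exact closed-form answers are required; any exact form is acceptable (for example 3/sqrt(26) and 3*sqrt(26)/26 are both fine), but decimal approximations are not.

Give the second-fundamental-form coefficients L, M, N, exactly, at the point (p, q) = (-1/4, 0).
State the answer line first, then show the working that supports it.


Answer: L = 0, M = 0, N = 4

f = 4, f' = 0, f'' = 0, h' = 3/2, h'' = 0
E = 9/4, F = 0, G = 16; answer radicand W^2 = 9/4
unnormalised second-form numerators: l = 0, m = 0, n = 6; L = l/sqrt(9/4), and similarly M = m/sqrt(W^2), N = n/sqrt(W^2)


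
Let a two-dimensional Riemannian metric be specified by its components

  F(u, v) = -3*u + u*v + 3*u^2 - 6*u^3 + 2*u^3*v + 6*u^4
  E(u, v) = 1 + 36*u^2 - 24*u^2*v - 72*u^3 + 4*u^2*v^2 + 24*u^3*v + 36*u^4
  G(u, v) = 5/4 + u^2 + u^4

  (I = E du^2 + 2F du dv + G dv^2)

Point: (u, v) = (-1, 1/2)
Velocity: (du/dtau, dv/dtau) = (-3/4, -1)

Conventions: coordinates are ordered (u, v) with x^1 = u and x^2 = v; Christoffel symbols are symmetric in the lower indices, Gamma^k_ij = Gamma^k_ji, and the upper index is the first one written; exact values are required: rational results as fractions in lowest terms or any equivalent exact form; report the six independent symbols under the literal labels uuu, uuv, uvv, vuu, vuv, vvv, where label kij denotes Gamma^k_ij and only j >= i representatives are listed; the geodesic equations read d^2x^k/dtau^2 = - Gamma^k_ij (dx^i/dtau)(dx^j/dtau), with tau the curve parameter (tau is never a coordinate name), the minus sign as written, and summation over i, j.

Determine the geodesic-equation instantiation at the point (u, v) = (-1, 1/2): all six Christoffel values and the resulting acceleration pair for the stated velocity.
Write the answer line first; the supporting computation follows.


Answer: Gamma_uuu = -748/497, Gamma_uuv = -88/497, Gamma_uvv = 0, Gamma_vuu = -102/497, Gamma_vuv = -12/497, Gamma_vvv = 0; accelerations (d^2u/dtau^2, d^2v/dtau^2) = (2211/1988, 603/3976)

E = 122, F = 33/2, G = 13/4 at the point
E_u = -374, E_v = -44, F_u = -95/2, F_v = -3, G_u = -6, G_v = 0
EG - F^2 = 497/4;  g^inv = (4/497) * [[13/4, -33/2], [-33/2, 122]]
first-kind symbols [ij,l] = (1/2)(d_i g_jl + d_j g_il - d_l g_ij): [uu,u] = E_u/2 = -187, [uu,v] = F_u - E_v/2 = -51/2, [uv,u] = E_v/2 = -22, [uv,v] = G_u/2 = -3, [vv,u] = F_v - G_u/2 = 0, [vv,v] = G_v/2 = 0
Gamma^u_ij = (G*[ij,u] - F*[ij,v])/(EG - F^2), Gamma^v_ij = (E*[ij,v] - F*[ij,u])/(EG - F^2)
Gamma_uuu = -748/497, Gamma_uuv = -88/497, Gamma_uvv = 0, Gamma_vuu = -102/497, Gamma_vuv = -12/497, Gamma_vvv = 0
d^2u/dtau^2 = -(Gamma_uuu*(-3/4)^2 + 2*Gamma_uuv*(-3/4)*(-1) + Gamma_uvv*(-1)^2) = 2211/1988
d^2v/dtau^2 = -(Gamma_vuu*(-3/4)^2 + 2*Gamma_vuv*(-3/4)*(-1) + Gamma_vvv*(-1)^2) = 603/3976


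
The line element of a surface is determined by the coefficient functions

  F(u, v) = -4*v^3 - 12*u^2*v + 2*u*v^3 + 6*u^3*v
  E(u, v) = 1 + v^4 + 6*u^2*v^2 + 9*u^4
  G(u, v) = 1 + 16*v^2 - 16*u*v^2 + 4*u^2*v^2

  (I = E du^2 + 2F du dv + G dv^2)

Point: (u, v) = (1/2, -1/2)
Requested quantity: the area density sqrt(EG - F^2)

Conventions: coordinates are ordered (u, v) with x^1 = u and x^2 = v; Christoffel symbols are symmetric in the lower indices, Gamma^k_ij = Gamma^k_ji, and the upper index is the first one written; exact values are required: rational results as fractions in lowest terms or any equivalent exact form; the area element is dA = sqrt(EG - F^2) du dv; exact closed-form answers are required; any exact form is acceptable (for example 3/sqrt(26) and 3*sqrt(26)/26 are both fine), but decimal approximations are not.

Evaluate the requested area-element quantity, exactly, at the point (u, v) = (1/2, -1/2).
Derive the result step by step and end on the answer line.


E = 2, F = 3/2, G = 13/4; EG - F^2 = 17/4

Answer: sqrt(EG - F^2) = sqrt(17)/2


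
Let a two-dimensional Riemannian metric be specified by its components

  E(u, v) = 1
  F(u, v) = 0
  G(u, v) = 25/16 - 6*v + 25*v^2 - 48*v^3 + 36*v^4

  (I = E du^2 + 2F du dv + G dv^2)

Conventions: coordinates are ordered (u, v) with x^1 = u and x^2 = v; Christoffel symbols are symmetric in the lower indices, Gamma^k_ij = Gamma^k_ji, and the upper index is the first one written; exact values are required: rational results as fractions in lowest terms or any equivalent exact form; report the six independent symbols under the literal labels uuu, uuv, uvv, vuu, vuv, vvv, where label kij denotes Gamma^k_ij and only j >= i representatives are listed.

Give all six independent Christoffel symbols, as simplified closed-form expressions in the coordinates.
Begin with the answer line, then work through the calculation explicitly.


Answer: Gamma_uuu = 0, Gamma_uuv = 0, Gamma_uvv = 0, Gamma_vuu = 0, Gamma_vuv = 0, Gamma_vvv = (1152*v^3 - 1152*v^2 + 400*v - 48)/(576*v^4 - 768*v^3 + 400*v^2 - 96*v + 25)

E = 1; F = 0; G = 25/16 - 6*v + 25*v^2 - 48*v^3 + 36*v^4
Gamma^k_ij = (1/2) g^{kl} (d_i g_jl + d_j g_il - d_l g_ij), with g^inv = (1/(EG-F^2)) [[G, -F], [-F, E]]
first partials: E_u = 0, E_v = 0, F_u = 0, F_v = 0, G_u = 0, G_v = -6 + 50*v - 144*v^2 + 144*v^3
D = EG - F^2 = 25/16 - 6*v + 25*v^2 - 48*v^3 + 36*v^4
expanded: Gamma^u_uu = (G E_u - 2F F_u + F E_v)/(2D), Gamma^u_uv = (G E_v - F G_u)/(2D), Gamma^u_vv = (2G F_v - G G_u - F G_v)/(2D), Gamma^v_uu = (2E F_u - E E_v - F E_u)/(2D), Gamma^v_uv = (E G_u - F E_v)/(2D), Gamma^v_vv = (E G_v - 2F F_v + F G_u)/(2D); substitute and cancel common factors


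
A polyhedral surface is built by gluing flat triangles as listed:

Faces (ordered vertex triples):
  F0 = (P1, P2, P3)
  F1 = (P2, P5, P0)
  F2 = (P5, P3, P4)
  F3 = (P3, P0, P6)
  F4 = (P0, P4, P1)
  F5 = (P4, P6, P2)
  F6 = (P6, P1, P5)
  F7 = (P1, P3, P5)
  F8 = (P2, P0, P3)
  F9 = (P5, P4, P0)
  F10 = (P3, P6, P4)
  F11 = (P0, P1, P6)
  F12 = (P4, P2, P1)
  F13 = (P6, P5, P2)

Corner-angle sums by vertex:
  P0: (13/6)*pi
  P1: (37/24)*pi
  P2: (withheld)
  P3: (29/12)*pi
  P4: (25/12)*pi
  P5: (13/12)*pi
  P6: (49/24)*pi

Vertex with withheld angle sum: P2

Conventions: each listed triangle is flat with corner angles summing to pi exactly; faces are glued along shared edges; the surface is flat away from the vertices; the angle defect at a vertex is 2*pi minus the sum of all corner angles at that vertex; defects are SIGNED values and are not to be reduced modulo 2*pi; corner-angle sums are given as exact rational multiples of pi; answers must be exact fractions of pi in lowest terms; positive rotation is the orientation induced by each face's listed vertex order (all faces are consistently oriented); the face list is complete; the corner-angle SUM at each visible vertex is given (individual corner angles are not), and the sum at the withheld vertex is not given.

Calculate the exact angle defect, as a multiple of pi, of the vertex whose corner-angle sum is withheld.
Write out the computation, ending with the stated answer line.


V = 7, E = 21, F = 14; chi = V - E + F = 0
Gauss-Bonnet: total defect = 2*pi*chi = 0; visible defects sum to (2/3)*pi

Answer: defect(P2) = (-2/3)*pi


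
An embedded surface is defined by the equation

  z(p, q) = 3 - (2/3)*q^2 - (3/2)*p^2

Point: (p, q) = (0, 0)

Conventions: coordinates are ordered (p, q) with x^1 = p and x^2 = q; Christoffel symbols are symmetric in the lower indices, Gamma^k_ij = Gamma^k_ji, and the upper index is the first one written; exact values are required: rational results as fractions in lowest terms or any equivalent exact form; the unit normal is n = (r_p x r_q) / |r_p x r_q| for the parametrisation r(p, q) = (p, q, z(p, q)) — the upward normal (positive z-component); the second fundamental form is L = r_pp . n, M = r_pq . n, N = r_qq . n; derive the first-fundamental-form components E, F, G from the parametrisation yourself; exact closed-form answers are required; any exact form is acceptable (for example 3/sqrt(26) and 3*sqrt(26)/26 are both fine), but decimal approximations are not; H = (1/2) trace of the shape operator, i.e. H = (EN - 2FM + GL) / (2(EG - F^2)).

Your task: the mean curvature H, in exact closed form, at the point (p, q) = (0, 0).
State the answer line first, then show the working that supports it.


Answer: H = -13/6

z_p = 0, z_q = 0, z_pp = -3, z_pq = 0, z_qq = -4/3
E = 1, F = 0, G = 1; answer radicand W^2 = 1
unnormalised second-form numerators: l = -3, m = 0, n = -4/3; L = l/sqrt(1), and similarly M = m/sqrt(W^2), N = n/sqrt(W^2)
H = (E*n - 2*F*m + G*l) / (2*(EG - F^2)*sqrt(W^2)); E*n - 2*F*m + G*l = -13/3, EG - F^2 = 1, so H = (-13/6)/sqrt(1)


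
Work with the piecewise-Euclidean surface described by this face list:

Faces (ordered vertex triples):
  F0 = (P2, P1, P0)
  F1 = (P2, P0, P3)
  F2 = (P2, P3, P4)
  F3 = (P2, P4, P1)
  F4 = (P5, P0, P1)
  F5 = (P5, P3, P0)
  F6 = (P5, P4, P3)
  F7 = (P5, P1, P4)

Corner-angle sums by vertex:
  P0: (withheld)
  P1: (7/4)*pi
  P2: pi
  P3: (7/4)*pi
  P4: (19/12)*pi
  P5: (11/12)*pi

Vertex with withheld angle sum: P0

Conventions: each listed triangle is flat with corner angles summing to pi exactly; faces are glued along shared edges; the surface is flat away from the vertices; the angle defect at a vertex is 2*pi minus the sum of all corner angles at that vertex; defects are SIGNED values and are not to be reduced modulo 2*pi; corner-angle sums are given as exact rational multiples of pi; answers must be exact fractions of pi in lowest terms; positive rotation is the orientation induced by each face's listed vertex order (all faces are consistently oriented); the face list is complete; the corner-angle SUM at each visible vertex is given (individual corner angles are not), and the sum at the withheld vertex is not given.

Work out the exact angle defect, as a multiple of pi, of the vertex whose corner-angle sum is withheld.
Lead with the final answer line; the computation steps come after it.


Answer: defect(P0) = pi

V = 6, E = 12, F = 8; chi = V - E + F = 2
Gauss-Bonnet: total defect = 2*pi*chi = 4*pi; visible defects sum to 3*pi
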